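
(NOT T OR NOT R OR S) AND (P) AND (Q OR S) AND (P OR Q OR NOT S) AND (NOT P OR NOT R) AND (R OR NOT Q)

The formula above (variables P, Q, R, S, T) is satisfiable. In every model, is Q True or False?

Suppose Q = true.
Unit clause (P) forces P = true.
Unit clause (NOT R) forces R = false.
That conflicts with the unit clause (R).
So every satisfying assignment has Q = False.

False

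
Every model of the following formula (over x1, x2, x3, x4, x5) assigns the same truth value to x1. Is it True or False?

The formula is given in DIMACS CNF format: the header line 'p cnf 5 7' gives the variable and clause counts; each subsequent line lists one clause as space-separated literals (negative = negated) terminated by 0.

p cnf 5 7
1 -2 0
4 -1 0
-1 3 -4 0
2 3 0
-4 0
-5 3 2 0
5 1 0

Suppose x1 = True.
Unit clause (x4) forces x4 = True.
Now (¬x4) is unsatisfied and unit — conflict.
So every satisfying assignment has x1 = False.

False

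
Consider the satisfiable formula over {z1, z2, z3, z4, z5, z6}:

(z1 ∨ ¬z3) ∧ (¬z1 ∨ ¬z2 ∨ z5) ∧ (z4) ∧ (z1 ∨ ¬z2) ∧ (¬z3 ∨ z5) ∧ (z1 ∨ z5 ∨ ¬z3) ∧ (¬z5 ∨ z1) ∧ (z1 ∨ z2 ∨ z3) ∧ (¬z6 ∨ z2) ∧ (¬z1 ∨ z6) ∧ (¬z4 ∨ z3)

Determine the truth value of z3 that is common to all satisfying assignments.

True

Suppose z3 = False.
Unit clause (z4) forces z4 = True.
That conflicts with the unit clause (¬z4).
So every satisfying assignment has z3 = True.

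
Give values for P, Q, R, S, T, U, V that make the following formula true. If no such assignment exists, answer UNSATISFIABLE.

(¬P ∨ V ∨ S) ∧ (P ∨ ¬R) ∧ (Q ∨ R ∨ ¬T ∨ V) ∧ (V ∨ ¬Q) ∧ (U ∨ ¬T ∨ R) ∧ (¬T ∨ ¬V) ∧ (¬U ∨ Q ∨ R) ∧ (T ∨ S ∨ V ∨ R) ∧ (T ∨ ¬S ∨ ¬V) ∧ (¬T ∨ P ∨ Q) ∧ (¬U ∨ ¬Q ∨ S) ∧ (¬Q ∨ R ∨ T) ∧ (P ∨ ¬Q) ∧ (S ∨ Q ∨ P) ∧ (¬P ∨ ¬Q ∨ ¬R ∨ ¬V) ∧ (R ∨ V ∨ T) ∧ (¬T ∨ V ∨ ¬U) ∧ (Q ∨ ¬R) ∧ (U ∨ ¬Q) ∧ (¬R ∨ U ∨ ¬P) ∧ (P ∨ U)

P ↦ True; Q ↦ False; R ↦ False; S ↦ False; T ↦ False; U ↦ False; V ↦ True

Case P = True:
Case V = True:
The clause (¬T) is unit, so T = False.
The clause (¬S) is unit, so S = False.
Case U = False:
The clause (¬Q) is unit, so Q = False.
The clause (¬R) is unit, so R = False.
All clauses are satisfied.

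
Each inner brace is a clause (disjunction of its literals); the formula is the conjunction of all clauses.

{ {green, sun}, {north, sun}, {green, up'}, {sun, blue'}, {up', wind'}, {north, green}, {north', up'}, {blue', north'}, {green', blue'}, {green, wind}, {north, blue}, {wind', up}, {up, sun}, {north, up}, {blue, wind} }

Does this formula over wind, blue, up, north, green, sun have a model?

No

Case green = 1:
(blue') alone gives blue = 0.
(north) alone gives north = 1.
(up') alone gives up = 0.
(wind') alone gives wind = 0.
But (wind) is also a unit clause — contradiction.
So green must be the other value — set green = 0.
(sun) alone gives sun = 1.
(up') alone gives up = 0.
(north) alone gives north = 1.
(blue') alone gives blue = 0.
(wind) alone gives wind = 1.
But (wind') is also a unit clause — contradiction.
Either choice for green ends in contradiction.
No assignment satisfies every clause.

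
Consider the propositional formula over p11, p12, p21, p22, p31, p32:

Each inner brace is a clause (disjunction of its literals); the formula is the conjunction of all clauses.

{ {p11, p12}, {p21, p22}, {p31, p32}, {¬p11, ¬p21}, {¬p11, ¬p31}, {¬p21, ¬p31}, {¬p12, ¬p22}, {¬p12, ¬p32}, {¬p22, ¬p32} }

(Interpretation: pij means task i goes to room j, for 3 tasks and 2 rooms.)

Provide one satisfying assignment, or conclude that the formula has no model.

Case p11 = True:
(¬p21) alone gives p21 = False.
(p22) alone gives p22 = True.
(¬p31) alone gives p31 = False.
(p32) alone gives p32 = True.
Now (¬p32) is unsatisfied and unit — conflict.
So p11 must be the other value — set p11 = False.
(p12) alone gives p12 = True.
(¬p22) alone gives p22 = False.
(p21) alone gives p21 = True.
(¬p31) alone gives p31 = False.
(p32) alone gives p32 = True.
Now (¬p32) is unsatisfied and unit — conflict.
Both values of p11 lead to a conflict.

UNSATISFIABLE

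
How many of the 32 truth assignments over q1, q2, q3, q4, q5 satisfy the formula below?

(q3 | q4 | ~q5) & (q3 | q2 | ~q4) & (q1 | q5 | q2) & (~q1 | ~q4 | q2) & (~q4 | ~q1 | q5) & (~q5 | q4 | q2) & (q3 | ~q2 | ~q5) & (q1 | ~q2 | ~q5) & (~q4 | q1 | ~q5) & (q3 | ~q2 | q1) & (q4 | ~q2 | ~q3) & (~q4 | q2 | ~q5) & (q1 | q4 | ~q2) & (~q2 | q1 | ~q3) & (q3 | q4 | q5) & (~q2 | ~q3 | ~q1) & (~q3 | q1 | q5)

There are 2^5 = 32 truth assignments over (q1, q2, q3, q4, q5).
Split on q3. With q3 = 1, the clauses containing q3 are satisfied and ~q3 drops from the rest; 1 of the 2^4 = 16 assignments to the other variables satisfy what remains.
With q3 = 0, by the same count on the reduced clause set, 0 assignments work.
Total: 1 + 0 = 1.

1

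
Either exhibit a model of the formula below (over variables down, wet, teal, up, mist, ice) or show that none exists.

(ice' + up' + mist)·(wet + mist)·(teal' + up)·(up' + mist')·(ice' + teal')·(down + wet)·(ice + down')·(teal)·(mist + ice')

down: 0; wet: 1; teal: 1; up: 1; mist: 0; ice: 0

Unit clause (teal) forces teal = 1.
Unit clause (up) forces up = 1.
Unit clause (mist') forces mist = 0.
Unit clause (ice') forces ice = 0.
Unit clause (wet) forces wet = 1.
Unit clause (down') forces down = 0.
All clauses are satisfied.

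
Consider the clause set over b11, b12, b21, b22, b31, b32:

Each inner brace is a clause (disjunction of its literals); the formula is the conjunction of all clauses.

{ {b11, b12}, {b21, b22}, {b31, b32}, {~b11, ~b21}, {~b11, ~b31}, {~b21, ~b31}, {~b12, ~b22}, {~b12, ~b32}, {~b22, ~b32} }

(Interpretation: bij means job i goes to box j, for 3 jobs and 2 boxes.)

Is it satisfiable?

Case b11 = 1:
Unit clause (~b21) forces b21 = 0.
Unit clause (b22) forces b22 = 1.
Unit clause (~b31) forces b31 = 0.
Unit clause (b32) forces b32 = 1.
That conflicts with the unit clause (~b32).
That branch fails; take b11 = 0 instead.
Unit clause (b12) forces b12 = 1.
Unit clause (~b22) forces b22 = 0.
Unit clause (b21) forces b21 = 1.
Unit clause (~b31) forces b31 = 0.
Unit clause (b32) forces b32 = 1.
That conflicts with the unit clause (~b32).
Neither b11 = 1 nor b11 = 0 works.
No assignment satisfies every clause.

No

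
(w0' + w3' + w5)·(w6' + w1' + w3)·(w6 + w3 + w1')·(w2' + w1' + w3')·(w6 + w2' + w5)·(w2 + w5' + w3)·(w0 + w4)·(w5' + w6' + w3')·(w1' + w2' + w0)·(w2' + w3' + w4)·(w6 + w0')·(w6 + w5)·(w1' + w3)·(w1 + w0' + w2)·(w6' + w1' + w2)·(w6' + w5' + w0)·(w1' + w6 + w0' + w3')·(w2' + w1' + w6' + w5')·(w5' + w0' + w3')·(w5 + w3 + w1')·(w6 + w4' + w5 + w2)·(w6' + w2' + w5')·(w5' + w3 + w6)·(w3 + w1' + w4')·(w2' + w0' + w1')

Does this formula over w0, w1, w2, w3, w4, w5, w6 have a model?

Satisfiable

Suppose w0 = 0.
The clause (w4) is unit, so w4 = 1.
Suppose w1 = 0.
Suppose w6 = 1.
The clause (w5') is unit, so w5 = 0.
Every clause is now satisfied; w2, w3 are unconstrained.
A satisfying assignment: w0 ↦ 0; w1 ↦ 0; w2 ↦ 1; w3 ↦ 0; w4 ↦ 1; w5 ↦ 0; w6 ↦ 1.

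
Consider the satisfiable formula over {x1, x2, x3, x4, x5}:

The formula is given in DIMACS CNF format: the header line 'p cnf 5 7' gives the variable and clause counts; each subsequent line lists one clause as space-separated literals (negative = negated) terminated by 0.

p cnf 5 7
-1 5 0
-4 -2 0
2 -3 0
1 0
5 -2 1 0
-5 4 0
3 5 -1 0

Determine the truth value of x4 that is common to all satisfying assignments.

Suppose x4 = False.
(x1) alone gives x1 = True.
(x5) alone gives x5 = True.
Now (¬x5) is unsatisfied and unit — conflict.
So every satisfying assignment has x4 = True.

True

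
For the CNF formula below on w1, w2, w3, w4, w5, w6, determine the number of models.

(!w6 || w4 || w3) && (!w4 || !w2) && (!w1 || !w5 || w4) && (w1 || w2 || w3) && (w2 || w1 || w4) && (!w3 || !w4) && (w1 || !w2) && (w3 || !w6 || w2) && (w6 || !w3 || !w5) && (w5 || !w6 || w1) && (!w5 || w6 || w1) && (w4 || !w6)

6

There are 2^6 = 64 truth assignments over (w1, w2, w3, w4, w5, w6).
Split on w5. With w5 = true, the clauses containing w5 are satisfied and !w5 drops from the rest; 1 of the 2^5 = 32 assignments to the other variables satisfy what remains.
With w5 = false, by the same count on the reduced clause set, 5 assignments work.
(One model: w1=T, w2=F, w3=F, w4=F, w5=F, w6=F.)
Total: 1 + 5 = 6.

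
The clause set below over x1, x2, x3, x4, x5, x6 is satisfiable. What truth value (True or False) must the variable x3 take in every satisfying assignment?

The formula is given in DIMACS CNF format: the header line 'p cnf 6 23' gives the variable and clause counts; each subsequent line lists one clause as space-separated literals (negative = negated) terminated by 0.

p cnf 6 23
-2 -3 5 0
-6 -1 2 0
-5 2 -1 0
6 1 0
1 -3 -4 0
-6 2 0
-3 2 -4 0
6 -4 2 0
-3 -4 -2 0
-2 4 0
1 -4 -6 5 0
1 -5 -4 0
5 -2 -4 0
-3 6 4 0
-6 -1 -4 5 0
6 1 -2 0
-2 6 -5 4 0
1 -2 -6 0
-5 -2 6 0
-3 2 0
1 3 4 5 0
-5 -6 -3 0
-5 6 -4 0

Suppose x3 = True.
From the singleton clause (x2), x2 = True.
From the singleton clause (x5), x5 = True.
From the singleton clause (¬x4), x4 = False.
Now (x4) is unsatisfied and unit — conflict.
So every satisfying assignment has x3 = False.

False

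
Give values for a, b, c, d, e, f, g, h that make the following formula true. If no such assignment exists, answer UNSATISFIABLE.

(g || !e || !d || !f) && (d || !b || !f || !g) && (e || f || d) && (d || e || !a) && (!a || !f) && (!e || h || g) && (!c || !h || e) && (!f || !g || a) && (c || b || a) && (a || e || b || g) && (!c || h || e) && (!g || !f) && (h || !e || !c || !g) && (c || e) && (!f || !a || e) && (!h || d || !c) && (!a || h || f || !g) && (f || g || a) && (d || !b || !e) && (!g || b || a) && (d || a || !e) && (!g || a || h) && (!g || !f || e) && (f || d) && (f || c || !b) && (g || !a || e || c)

Case a = true:
Unit clause (!f) forces f = false.
Unit clause (d) forces d = true.
Case c = false:
Unit clause (e) forces e = true.
Unit clause (!b) forces b = false.
Case h = true:
All clauses hold; g can take either value.

a ↦ true; b ↦ false; c ↦ false; d ↦ true; e ↦ true; f ↦ false; g ↦ true; h ↦ true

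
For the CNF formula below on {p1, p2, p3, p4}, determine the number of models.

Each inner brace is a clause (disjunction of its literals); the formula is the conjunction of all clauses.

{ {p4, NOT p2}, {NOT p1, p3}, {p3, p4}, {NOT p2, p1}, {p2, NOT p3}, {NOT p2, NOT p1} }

There are 2^4 = 16 truth assignments over (p1, p2, p3, p4).
Check each against the 6 clauses (columns in the order p1, p2, p3, p4):
  F F F F  ✗ fails (p3 OR p4)
  F F F T  ✓ satisfies all
  F F T F  ✗ fails (p2 OR NOT p3)
  F F T T  ✗ fails (p2 OR NOT p3)
  F T F F  ✗ fails (p4 OR NOT p2)
  F T F T  ✗ fails (NOT p2 OR p1)
  F T T F  ✗ fails (p4 OR NOT p2)
  F T T T  ✗ fails (NOT p2 OR p1)
  T F F F  ✗ fails (NOT p1 OR p3)
  T F F T  ✗ fails (NOT p1 OR p3)
  T F T F  ✗ fails (p2 OR NOT p3)
  T F T T  ✗ fails (p2 OR NOT p3)
  T T F F  ✗ fails (p4 OR NOT p2)
  T T F T  ✗ fails (NOT p1 OR p3)
  T T T F  ✗ fails (p4 OR NOT p2)
  T T T T  ✗ fails (NOT p2 OR NOT p1)
1 of the 16 rows is a model.

1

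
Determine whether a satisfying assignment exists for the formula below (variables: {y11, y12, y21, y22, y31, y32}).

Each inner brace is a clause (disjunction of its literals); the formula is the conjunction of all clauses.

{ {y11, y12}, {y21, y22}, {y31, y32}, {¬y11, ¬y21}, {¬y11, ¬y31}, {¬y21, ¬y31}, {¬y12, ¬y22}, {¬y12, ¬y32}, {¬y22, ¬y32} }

Case y11 = True:
From the singleton clause (¬y21), y21 = False.
From the singleton clause (y22), y22 = True.
From the singleton clause (¬y31), y31 = False.
From the singleton clause (y32), y32 = True.
That conflicts with the unit clause (¬y32).
So y11 must be the other value — set y11 = False.
From the singleton clause (y12), y12 = True.
From the singleton clause (¬y22), y22 = False.
From the singleton clause (y21), y21 = True.
From the singleton clause (¬y31), y31 = False.
From the singleton clause (y32), y32 = True.
That conflicts with the unit clause (¬y32).
Either choice for y11 ends in contradiction.
No assignment satisfies every clause.

Unsatisfiable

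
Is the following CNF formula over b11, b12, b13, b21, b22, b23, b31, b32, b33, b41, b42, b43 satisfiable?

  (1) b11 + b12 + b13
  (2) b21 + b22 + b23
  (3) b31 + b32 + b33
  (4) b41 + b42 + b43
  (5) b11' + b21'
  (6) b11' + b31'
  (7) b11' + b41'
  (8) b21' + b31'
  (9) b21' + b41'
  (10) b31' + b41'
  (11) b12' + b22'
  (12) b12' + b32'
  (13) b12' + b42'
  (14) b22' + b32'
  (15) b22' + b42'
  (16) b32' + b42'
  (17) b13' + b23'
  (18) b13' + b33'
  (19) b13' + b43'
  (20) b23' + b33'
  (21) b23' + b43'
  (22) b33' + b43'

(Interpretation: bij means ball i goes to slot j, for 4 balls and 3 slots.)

Try b11 = 0.
Try b12 = 1.
The clause (b22') is unit, so b22 = 0.
The clause (b32') is unit, so b32 = 0.
The clause (b42') is unit, so b42 = 0.
Try b21 = 1.
The clause (b31') is unit, so b31 = 0.
The clause (b33) is unit, so b33 = 1.
The clause (b41') is unit, so b41 = 0.
The clause (b43) is unit, so b43 = 1.
But (b43') is also a unit clause — contradiction.
Undo b21 and try b21 = 0.
The clause (b23) is unit, so b23 = 1.
The clause (b13') is unit, so b13 = 0.
The clause (b33') is unit, so b33 = 0.
The clause (b31) is unit, so b31 = 1.
The clause (b41') is unit, so b41 = 0.
The clause (b43) is unit, so b43 = 1.
But (b43') is also a unit clause — contradiction.
Either choice for b21 ends in contradiction.
Undo b12 and try b12 = 0.
The clause (b13) is unit, so b13 = 1.
The clause (b23') is unit, so b23 = 0.
The clause (b33') is unit, so b33 = 0.
The clause (b43') is unit, so b43 = 0.
Try b21 = 1.
The clause (b31') is unit, so b31 = 0.
The clause (b32) is unit, so b32 = 1.
The clause (b41') is unit, so b41 = 0.
The clause (b42) is unit, so b42 = 1.
But (b42') is also a unit clause — contradiction.
Undo b21 and try b21 = 0.
The clause (b22) is unit, so b22 = 1.
The clause (b32') is unit, so b32 = 0.
The clause (b31) is unit, so b31 = 1.
The clause (b41') is unit, so b41 = 0.
The clause (b42) is unit, so b42 = 1.
But (b42') is also a unit clause — contradiction.
Either choice for b21 ends in contradiction.
Either choice for b12 ends in contradiction.
Undo b11 and try b11 = 1.
The clause (b21') is unit, so b21 = 0.
The clause (b31') is unit, so b31 = 0.
The clause (b41') is unit, so b41 = 0.
Try b22 = 1.
The clause (b12') is unit, so b12 = 0.
The clause (b32') is unit, so b32 = 0.
The clause (b33) is unit, so b33 = 1.
The clause (b42') is unit, so b42 = 0.
The clause (b43) is unit, so b43 = 1.
But (b43') is also a unit clause — contradiction.
Undo b22 and try b22 = 0.
The clause (b23) is unit, so b23 = 1.
The clause (b13') is unit, so b13 = 0.
The clause (b33') is unit, so b33 = 0.
The clause (b32) is unit, so b32 = 1.
The clause (b12') is unit, so b12 = 0.
The clause (b42') is unit, so b42 = 0.
The clause (b43) is unit, so b43 = 1.
But (b43') is also a unit clause — contradiction.
Either choice for b22 ends in contradiction.
Either choice for b11 ends in contradiction.
No assignment satisfies every clause.

Unsatisfiable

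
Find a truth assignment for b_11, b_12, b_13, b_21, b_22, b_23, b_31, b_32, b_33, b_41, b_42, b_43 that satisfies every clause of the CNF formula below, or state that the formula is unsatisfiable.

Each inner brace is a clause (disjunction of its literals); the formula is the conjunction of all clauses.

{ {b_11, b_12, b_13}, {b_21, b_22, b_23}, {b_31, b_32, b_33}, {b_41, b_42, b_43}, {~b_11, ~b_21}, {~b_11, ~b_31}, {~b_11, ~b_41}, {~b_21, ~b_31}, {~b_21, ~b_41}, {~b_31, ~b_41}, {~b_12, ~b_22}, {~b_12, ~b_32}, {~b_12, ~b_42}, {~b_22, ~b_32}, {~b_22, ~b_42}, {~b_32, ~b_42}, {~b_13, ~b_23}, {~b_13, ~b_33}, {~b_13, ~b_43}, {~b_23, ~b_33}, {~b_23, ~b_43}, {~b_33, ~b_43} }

UNSATISFIABLE

Case b_11 = 0:
Case b_12 = 1:
Unit clause (~b_22) forces b_22 = 0.
Unit clause (~b_32) forces b_32 = 0.
Unit clause (~b_42) forces b_42 = 0.
Case b_21 = 1:
Unit clause (~b_31) forces b_31 = 0.
Unit clause (b_33) forces b_33 = 1.
Unit clause (~b_41) forces b_41 = 0.
Unit clause (b_43) forces b_43 = 1.
But (~b_43) is also a unit clause — contradiction.
Backtrack on b_21: now try b_21 = 0.
Unit clause (b_23) forces b_23 = 1.
Unit clause (~b_13) forces b_13 = 0.
Unit clause (~b_33) forces b_33 = 0.
Unit clause (b_31) forces b_31 = 1.
Unit clause (~b_41) forces b_41 = 0.
Unit clause (b_43) forces b_43 = 1.
But (~b_43) is also a unit clause — contradiction.
Neither b_21 = 1 nor b_21 = 0 works.
Backtrack on b_12: now try b_12 = 0.
Unit clause (b_13) forces b_13 = 1.
Unit clause (~b_23) forces b_23 = 0.
Unit clause (~b_33) forces b_33 = 0.
Unit clause (~b_43) forces b_43 = 0.
Case b_21 = 1:
Unit clause (~b_31) forces b_31 = 0.
Unit clause (b_32) forces b_32 = 1.
Unit clause (~b_41) forces b_41 = 0.
Unit clause (b_42) forces b_42 = 1.
But (~b_42) is also a unit clause — contradiction.
Backtrack on b_21: now try b_21 = 0.
Unit clause (b_22) forces b_22 = 1.
Unit clause (~b_32) forces b_32 = 0.
Unit clause (b_31) forces b_31 = 1.
Unit clause (~b_41) forces b_41 = 0.
Unit clause (b_42) forces b_42 = 1.
But (~b_42) is also a unit clause — contradiction.
Neither b_21 = 1 nor b_21 = 0 works.
Neither b_12 = 1 nor b_12 = 0 works.
Backtrack on b_11: now try b_11 = 1.
Unit clause (~b_21) forces b_21 = 0.
Unit clause (~b_31) forces b_31 = 0.
Unit clause (~b_41) forces b_41 = 0.
Case b_22 = 1:
Unit clause (~b_12) forces b_12 = 0.
Unit clause (~b_32) forces b_32 = 0.
Unit clause (b_33) forces b_33 = 1.
Unit clause (~b_42) forces b_42 = 0.
Unit clause (b_43) forces b_43 = 1.
But (~b_43) is also a unit clause — contradiction.
Backtrack on b_22: now try b_22 = 0.
Unit clause (b_23) forces b_23 = 1.
Unit clause (~b_13) forces b_13 = 0.
Unit clause (~b_33) forces b_33 = 0.
Unit clause (b_32) forces b_32 = 1.
Unit clause (~b_12) forces b_12 = 0.
Unit clause (~b_42) forces b_42 = 0.
Unit clause (b_43) forces b_43 = 1.
But (~b_43) is also a unit clause — contradiction.
Neither b_22 = 1 nor b_22 = 0 works.
Neither b_11 = 1 nor b_11 = 0 works.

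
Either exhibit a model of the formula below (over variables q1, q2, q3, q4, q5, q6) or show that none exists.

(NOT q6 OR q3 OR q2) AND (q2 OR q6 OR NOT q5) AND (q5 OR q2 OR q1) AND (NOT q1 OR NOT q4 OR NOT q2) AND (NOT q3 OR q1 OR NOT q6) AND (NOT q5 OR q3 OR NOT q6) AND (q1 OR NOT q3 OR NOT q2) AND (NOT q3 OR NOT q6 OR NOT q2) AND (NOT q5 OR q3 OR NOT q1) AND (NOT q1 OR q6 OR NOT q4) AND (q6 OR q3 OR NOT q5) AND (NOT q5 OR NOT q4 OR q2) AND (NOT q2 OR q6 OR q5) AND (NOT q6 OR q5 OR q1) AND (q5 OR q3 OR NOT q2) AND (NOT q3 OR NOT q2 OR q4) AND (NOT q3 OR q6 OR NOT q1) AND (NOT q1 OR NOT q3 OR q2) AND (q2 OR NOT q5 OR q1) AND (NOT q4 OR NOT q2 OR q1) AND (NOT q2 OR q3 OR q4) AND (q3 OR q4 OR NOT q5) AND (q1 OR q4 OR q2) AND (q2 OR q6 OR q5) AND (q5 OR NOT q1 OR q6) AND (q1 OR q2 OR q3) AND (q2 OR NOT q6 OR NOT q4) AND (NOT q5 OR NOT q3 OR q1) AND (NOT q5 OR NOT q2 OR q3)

UNSATISFIABLE

Branch on q6: set q6 = false.
Branch on q2: set q2 = true.
The clause (q5) is unit, so q5 = true.
The clause (q3) is unit, so q3 = true.
The clause (q1) is unit, so q1 = true.
That conflicts with the unit clause (NOT q1).
Backtrack on q2: now try q2 = false.
The clause (NOT q5) is unit, so q5 = false.
That conflicts with the unit clause (q5).
Neither q2 = true nor q2 = false works.
Backtrack on q6: now try q6 = true.
Branch on q3: set q3 = true.
The clause (q1) is unit, so q1 = true.
The clause (NOT q2) is unit, so q2 = false.
That conflicts with the unit clause (q2).
Backtrack on q3: now try q3 = false.
The clause (q2) is unit, so q2 = true.
The clause (NOT q5) is unit, so q5 = false.
That conflicts with the unit clause (q5).
Neither q3 = true nor q3 = false works.
Neither q6 = true nor q6 = false works.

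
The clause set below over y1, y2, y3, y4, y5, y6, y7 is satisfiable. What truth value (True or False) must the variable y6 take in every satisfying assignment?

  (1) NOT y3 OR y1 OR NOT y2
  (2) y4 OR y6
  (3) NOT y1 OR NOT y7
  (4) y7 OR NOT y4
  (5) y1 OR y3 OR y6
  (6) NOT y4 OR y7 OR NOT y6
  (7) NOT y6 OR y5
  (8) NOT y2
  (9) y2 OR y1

Suppose y6 = false.
Unit clause (y4) forces y4 = true.
Unit clause (y7) forces y7 = true.
Unit clause (NOT y1) forces y1 = false.
Unit clause (y3) forces y3 = true.
Unit clause (NOT y2) forces y2 = false.
Now (y2) is unsatisfied and unit — conflict.
So every satisfying assignment has y6 = True.

True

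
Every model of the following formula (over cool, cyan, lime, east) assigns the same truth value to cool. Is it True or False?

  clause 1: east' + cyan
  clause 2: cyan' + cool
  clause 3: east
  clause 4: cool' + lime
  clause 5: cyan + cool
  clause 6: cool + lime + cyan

True

Suppose cool = 0.
Unit clause (cyan') forces cyan = 0.
That conflicts with the unit clause (cyan).
So every satisfying assignment has cool = True.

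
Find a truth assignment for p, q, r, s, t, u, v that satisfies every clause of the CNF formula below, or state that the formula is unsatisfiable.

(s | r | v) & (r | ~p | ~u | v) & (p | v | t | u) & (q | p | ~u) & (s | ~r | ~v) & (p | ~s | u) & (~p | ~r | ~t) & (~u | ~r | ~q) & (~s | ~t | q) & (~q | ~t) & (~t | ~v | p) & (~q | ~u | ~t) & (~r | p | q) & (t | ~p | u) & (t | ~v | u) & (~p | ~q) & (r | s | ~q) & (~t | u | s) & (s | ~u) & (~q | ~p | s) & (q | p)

p: 1,  q: 0,  r: 1,  s: 1,  t: 0,  u: 1,  v: 0

Case q = 0:
Unit clause (p) forces p = 1.
Case r = 1:
Unit clause (~t) forces t = 0.
Unit clause (u) forces u = 1.
Unit clause (s) forces s = 1.
All clauses hold; v can take either value.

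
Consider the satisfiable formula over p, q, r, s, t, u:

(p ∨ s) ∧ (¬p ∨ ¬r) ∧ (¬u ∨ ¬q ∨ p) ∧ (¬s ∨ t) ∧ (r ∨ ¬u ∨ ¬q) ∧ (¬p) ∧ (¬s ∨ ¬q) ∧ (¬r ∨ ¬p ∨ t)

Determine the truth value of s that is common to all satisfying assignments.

True

Suppose s = False.
(p) alone gives p = True.
Now (¬p) is unsatisfied and unit — conflict.
So every satisfying assignment has s = True.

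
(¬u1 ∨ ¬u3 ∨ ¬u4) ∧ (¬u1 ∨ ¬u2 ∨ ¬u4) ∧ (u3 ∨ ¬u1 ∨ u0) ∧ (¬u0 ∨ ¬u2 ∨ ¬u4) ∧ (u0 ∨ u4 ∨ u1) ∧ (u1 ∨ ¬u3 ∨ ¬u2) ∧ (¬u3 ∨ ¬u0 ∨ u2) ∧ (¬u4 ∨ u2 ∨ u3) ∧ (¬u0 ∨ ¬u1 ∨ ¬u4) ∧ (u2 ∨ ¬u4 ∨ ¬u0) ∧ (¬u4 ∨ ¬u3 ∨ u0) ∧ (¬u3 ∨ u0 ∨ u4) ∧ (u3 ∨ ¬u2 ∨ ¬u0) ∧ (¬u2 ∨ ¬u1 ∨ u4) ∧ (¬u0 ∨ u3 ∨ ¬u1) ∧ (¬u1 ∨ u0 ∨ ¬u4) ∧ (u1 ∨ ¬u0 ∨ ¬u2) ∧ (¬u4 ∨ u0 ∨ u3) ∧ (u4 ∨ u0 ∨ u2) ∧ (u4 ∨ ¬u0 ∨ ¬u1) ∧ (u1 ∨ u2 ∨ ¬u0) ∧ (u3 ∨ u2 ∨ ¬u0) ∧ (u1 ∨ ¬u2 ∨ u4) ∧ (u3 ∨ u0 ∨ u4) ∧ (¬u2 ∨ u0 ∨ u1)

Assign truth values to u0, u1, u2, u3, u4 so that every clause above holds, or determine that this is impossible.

UNSATISFIABLE

Suppose u1 = False.
Suppose u0 = True.
Unit clause (¬u2) forces u2 = False.
That conflicts with the unit clause (u2).
Backtrack on u0: now try u0 = False.
Unit clause (u4) forces u4 = True.
Unit clause (¬u3) forces u3 = False.
That conflicts with the unit clause (u3).
Neither u0 = True nor u0 = False works.
Backtrack on u1: now try u1 = True.
Suppose u3 = False.
Unit clause (u0) forces u0 = True.
That conflicts with the unit clause (¬u0).
Backtrack on u3: now try u3 = True.
Unit clause (¬u4) forces u4 = False.
Unit clause (u0) forces u0 = True.
That conflicts with the unit clause (¬u0).
Neither u3 = True nor u3 = False works.
Neither u1 = True nor u1 = False works.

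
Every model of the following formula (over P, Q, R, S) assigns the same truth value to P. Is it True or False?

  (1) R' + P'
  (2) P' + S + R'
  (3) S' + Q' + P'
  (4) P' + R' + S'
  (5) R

False

Suppose P = 1.
From the singleton clause (R'), R = 0.
That conflicts with the unit clause (R).
So every satisfying assignment has P = False.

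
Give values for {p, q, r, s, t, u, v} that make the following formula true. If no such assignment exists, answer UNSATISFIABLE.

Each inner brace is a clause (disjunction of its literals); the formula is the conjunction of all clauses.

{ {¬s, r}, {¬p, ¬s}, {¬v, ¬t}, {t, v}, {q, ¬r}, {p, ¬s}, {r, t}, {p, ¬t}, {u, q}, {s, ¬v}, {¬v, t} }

Case s = False:
From the singleton clause (¬v), v = False.
From the singleton clause (t), t = True.
From the singleton clause (p), p = True.
Case q = True:
No clause remains; r, u are free.

p ↦ True,  q ↦ True,  r ↦ True,  s ↦ False,  t ↦ True,  u ↦ True,  v ↦ False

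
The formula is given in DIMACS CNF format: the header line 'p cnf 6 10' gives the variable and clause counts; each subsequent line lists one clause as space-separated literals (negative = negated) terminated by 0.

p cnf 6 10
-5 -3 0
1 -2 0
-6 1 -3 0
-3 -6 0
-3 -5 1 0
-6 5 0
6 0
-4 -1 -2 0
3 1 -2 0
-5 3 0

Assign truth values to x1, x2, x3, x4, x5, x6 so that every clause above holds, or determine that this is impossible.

From the singleton clause (x6), x6 = True.
From the singleton clause (¬x3), x3 = False.
From the singleton clause (x5), x5 = True.
That conflicts with the unit clause (¬x5).

UNSATISFIABLE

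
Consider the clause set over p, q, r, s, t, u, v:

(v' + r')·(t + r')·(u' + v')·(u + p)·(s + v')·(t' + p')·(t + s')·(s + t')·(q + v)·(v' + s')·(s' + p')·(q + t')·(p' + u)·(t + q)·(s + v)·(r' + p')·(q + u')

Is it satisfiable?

Suppose v = 0.
The clause (q) is unit, so q = 1.
The clause (s) is unit, so s = 1.
The clause (t) is unit, so t = 1.
The clause (p') is unit, so p = 0.
The clause (u) is unit, so u = 1.
Every clause is now satisfied; r is unconstrained.
A satisfying assignment: p: 0; q: 1; r: 1; s: 1; t: 1; u: 1; v: 0.

Yes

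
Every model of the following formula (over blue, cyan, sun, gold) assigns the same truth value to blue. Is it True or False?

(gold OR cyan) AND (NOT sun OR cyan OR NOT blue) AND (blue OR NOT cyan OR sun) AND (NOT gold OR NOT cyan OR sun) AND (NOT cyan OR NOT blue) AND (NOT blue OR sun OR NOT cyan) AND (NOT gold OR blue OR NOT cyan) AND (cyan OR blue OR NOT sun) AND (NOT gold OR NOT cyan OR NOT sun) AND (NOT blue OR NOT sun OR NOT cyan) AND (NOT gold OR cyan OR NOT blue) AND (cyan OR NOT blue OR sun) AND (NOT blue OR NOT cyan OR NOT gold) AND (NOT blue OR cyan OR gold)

False

Suppose blue = true.
From the singleton clause (NOT cyan), cyan = false.
From the singleton clause (gold), gold = true.
Now (NOT gold) is unsatisfied and unit — conflict.
So every satisfying assignment has blue = False.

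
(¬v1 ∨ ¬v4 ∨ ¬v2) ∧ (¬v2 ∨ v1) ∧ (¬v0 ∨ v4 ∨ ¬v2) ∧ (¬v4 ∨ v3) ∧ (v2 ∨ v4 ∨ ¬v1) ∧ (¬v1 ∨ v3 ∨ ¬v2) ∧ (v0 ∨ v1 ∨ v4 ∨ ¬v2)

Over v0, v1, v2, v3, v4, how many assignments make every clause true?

There are 2^5 = 32 truth assignments over (v0, v1, v2, v3, v4).
Split on v0. With v0 = True, the clauses containing v0 are satisfied and ¬v0 drops from the rest; 4 of the 2^4 = 16 assignments to the other variables satisfy what remains.
With v0 = False, by the same count on the reduced clause set, 5 assignments work.
(One model: v0=F, v1=F, v2=F, v3=F, v4=F.)
Total: 4 + 5 = 9.

9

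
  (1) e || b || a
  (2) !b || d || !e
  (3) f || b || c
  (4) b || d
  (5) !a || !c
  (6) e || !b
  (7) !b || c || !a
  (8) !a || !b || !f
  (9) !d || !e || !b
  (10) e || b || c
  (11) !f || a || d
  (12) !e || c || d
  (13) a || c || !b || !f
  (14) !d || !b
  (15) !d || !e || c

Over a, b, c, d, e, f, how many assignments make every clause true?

2

There are 2^6 = 64 truth assignments over (a, b, c, d, e, f).
Split on e. With e = true, the clauses containing e are satisfied and !e drops from the rest; 2 of the 2^5 = 32 assignments to the other variables satisfy what remains.
With e = false, by the same count on the reduced clause set, 0 assignments work.
Total: 2 + 0 = 2.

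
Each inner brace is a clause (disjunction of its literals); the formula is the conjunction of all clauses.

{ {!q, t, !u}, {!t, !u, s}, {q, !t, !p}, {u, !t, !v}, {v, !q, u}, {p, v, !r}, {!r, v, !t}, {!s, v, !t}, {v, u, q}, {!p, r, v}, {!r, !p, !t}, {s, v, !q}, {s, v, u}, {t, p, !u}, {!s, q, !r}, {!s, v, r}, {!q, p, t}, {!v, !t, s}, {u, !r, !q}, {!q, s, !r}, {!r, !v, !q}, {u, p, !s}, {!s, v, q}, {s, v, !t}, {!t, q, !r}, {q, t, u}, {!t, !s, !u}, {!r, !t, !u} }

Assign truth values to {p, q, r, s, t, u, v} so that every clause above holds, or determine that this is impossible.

Branch on q: set q = false.
Branch on t: set t = false.
(u) alone gives u = true.
(p) alone gives p = true.
Branch on r: set r = true.
(!s) alone gives s = false.
No clause remains; v is free.

p: true; q: false; r: true; s: false; t: false; u: true; v: true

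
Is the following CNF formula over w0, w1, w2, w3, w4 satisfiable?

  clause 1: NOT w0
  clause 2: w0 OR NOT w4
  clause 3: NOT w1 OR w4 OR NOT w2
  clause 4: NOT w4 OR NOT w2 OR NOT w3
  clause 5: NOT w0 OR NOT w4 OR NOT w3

Unit clause (NOT w0) forces w0 = false.
Unit clause (NOT w4) forces w4 = false.
Branch on w1: set w1 = false.
All clauses hold; w2, w3 can take either value.
A satisfying assignment: w0 ↦ false; w1 ↦ false; w2 ↦ false; w3 ↦ true; w4 ↦ false.

Yes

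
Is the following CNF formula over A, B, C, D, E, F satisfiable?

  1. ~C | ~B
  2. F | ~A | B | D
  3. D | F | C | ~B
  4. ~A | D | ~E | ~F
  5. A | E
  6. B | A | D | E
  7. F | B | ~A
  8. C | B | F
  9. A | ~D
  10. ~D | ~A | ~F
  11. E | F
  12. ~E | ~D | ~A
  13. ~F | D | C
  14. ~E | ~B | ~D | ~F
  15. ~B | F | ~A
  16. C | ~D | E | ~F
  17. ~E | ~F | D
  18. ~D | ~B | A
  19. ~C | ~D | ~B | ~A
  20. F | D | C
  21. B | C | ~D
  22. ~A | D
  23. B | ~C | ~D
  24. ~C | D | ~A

Satisfiable

Case C = 1:
From the singleton clause (~B), B = 0.
From the singleton clause (~D), D = 0.
From the singleton clause (~A), A = 0.
From the singleton clause (E), E = 1.
From the singleton clause (~F), F = 0.
All clauses are satisfied.
A satisfying assignment: A=0; B=0; C=1; D=0; E=1; F=0.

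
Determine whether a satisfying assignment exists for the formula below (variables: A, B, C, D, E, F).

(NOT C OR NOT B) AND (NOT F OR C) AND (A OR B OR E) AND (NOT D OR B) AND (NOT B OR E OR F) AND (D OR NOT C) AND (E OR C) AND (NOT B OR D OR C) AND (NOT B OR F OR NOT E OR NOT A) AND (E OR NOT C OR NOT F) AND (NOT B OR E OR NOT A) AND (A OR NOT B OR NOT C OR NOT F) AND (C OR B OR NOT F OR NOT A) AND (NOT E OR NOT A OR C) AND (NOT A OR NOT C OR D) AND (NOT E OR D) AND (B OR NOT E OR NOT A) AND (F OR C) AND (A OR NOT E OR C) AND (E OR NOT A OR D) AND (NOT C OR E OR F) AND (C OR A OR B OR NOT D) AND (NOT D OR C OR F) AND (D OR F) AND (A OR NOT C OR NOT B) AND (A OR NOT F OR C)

Suppose C = false.
The clause (NOT F) is unit, so F = false.
But (F) is also a unit clause — contradiction.
So C must be the other value — set C = true.
The clause (NOT B) is unit, so B = false.
The clause (NOT D) is unit, so D = false.
But (D) is also a unit clause — contradiction.
Either choice for C ends in contradiction.
No assignment satisfies every clause.

Unsatisfiable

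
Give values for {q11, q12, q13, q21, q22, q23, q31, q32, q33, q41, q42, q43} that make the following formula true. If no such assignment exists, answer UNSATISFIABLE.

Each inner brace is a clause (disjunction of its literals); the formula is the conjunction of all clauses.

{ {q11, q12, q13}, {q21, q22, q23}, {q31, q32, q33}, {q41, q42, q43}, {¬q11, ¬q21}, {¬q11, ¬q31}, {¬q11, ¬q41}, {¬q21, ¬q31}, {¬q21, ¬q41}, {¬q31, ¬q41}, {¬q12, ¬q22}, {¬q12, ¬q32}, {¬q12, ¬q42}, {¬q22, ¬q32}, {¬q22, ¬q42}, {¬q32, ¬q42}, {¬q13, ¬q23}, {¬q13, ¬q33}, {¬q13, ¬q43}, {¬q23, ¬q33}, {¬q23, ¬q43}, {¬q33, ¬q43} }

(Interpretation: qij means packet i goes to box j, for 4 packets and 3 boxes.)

Try q11 = False.
Try q12 = True.
From the singleton clause (¬q22), q22 = False.
From the singleton clause (¬q32), q32 = False.
From the singleton clause (¬q42), q42 = False.
Try q21 = True.
From the singleton clause (¬q31), q31 = False.
From the singleton clause (q33), q33 = True.
From the singleton clause (¬q41), q41 = False.
From the singleton clause (q43), q43 = True.
Now (¬q43) is unsatisfied and unit — conflict.
That branch fails; take q21 = False instead.
From the singleton clause (q23), q23 = True.
From the singleton clause (¬q13), q13 = False.
From the singleton clause (¬q33), q33 = False.
From the singleton clause (q31), q31 = True.
From the singleton clause (¬q41), q41 = False.
From the singleton clause (q43), q43 = True.
Now (¬q43) is unsatisfied and unit — conflict.
Neither q21 = True nor q21 = False works.
That branch fails; take q12 = False instead.
From the singleton clause (q13), q13 = True.
From the singleton clause (¬q23), q23 = False.
From the singleton clause (¬q33), q33 = False.
From the singleton clause (¬q43), q43 = False.
Try q21 = True.
From the singleton clause (¬q31), q31 = False.
From the singleton clause (q32), q32 = True.
From the singleton clause (¬q41), q41 = False.
From the singleton clause (q42), q42 = True.
Now (¬q42) is unsatisfied and unit — conflict.
That branch fails; take q21 = False instead.
From the singleton clause (q22), q22 = True.
From the singleton clause (¬q32), q32 = False.
From the singleton clause (q31), q31 = True.
From the singleton clause (¬q41), q41 = False.
From the singleton clause (q42), q42 = True.
Now (¬q42) is unsatisfied and unit — conflict.
Neither q21 = True nor q21 = False works.
Neither q12 = True nor q12 = False works.
That branch fails; take q11 = True instead.
From the singleton clause (¬q21), q21 = False.
From the singleton clause (¬q31), q31 = False.
From the singleton clause (¬q41), q41 = False.
Try q22 = True.
From the singleton clause (¬q12), q12 = False.
From the singleton clause (¬q32), q32 = False.
From the singleton clause (q33), q33 = True.
From the singleton clause (¬q42), q42 = False.
From the singleton clause (q43), q43 = True.
Now (¬q43) is unsatisfied and unit — conflict.
That branch fails; take q22 = False instead.
From the singleton clause (q23), q23 = True.
From the singleton clause (¬q13), q13 = False.
From the singleton clause (¬q33), q33 = False.
From the singleton clause (q32), q32 = True.
From the singleton clause (¬q12), q12 = False.
From the singleton clause (¬q42), q42 = False.
From the singleton clause (q43), q43 = True.
Now (¬q43) is unsatisfied and unit — conflict.
Neither q22 = True nor q22 = False works.
Neither q11 = True nor q11 = False works.

UNSATISFIABLE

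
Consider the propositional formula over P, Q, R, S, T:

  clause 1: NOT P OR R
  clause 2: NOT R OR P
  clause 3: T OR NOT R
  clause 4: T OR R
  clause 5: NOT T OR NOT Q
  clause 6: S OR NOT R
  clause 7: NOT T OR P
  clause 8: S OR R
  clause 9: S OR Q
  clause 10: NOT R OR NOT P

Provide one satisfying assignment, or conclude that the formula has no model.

Case P = false:
(NOT R) alone gives R = false.
(T) alone gives T = true.
That conflicts with the unit clause (NOT T).
So P must be the other value — set P = true.
(R) alone gives R = true.
That conflicts with the unit clause (NOT R).
Both values of P lead to a conflict.

UNSATISFIABLE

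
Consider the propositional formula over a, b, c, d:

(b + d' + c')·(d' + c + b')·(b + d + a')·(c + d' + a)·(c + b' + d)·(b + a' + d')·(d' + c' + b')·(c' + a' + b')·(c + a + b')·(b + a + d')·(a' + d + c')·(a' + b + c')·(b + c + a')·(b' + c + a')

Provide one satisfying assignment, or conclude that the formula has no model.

a: 0,  b: 0,  c: 0,  d: 0

Branch on b: set b = 0.
Branch on d: set d = 0.
Unit clause (a') forces a = 0.
No clause remains; c is free.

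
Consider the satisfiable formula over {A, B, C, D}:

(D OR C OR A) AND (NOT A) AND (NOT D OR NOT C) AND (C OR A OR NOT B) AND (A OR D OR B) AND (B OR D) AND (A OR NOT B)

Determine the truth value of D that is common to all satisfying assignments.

True

Suppose D = false.
From the singleton clause (NOT A), A = false.
From the singleton clause (C), C = true.
From the singleton clause (B), B = true.
But (NOT B) is also a unit clause — contradiction.
So every satisfying assignment has D = True.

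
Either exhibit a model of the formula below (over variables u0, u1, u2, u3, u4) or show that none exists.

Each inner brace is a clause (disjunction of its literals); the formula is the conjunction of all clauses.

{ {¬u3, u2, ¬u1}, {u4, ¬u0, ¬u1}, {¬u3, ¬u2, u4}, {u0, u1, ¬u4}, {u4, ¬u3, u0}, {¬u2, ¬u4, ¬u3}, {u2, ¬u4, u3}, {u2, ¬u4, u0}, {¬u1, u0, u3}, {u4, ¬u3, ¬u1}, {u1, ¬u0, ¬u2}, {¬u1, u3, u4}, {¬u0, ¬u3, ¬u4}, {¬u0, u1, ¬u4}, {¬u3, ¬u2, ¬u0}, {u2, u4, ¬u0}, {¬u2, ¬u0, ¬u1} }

Case u3 = False:
Case u2 = True:
Case u1 = False:
From the singleton clause (¬u0), u0 = False.
From the singleton clause (¬u4), u4 = False.
This assignment satisfies each clause.

u0 ↦ False,  u1 ↦ False,  u2 ↦ True,  u3 ↦ False,  u4 ↦ False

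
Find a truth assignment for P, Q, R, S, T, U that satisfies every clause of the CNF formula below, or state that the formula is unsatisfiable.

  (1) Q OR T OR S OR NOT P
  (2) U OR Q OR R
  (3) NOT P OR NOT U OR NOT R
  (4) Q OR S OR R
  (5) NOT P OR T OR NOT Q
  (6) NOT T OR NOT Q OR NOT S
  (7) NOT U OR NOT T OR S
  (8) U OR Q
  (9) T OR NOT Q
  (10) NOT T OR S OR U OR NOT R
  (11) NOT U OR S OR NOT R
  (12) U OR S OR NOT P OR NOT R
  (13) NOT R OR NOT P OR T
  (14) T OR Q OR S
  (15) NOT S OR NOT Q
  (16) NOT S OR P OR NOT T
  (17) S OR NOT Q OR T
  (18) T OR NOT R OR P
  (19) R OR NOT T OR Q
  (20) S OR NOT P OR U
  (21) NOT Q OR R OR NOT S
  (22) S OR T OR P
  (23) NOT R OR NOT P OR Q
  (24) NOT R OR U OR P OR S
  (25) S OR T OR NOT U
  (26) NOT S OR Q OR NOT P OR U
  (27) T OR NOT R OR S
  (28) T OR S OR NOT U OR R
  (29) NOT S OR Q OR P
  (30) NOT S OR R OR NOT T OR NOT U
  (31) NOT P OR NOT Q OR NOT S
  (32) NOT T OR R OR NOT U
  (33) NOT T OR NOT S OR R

P ↦ false,  Q ↦ true,  R ↦ false,  S ↦ false,  T ↦ true,  U ↦ false

Case U = false:
The clause (Q) is unit, so Q = true.
The clause (T) is unit, so T = true.
The clause (NOT S) is unit, so S = false.
The clause (NOT R) is unit, so R = false.
The clause (NOT P) is unit, so P = false.
This assignment satisfies each clause.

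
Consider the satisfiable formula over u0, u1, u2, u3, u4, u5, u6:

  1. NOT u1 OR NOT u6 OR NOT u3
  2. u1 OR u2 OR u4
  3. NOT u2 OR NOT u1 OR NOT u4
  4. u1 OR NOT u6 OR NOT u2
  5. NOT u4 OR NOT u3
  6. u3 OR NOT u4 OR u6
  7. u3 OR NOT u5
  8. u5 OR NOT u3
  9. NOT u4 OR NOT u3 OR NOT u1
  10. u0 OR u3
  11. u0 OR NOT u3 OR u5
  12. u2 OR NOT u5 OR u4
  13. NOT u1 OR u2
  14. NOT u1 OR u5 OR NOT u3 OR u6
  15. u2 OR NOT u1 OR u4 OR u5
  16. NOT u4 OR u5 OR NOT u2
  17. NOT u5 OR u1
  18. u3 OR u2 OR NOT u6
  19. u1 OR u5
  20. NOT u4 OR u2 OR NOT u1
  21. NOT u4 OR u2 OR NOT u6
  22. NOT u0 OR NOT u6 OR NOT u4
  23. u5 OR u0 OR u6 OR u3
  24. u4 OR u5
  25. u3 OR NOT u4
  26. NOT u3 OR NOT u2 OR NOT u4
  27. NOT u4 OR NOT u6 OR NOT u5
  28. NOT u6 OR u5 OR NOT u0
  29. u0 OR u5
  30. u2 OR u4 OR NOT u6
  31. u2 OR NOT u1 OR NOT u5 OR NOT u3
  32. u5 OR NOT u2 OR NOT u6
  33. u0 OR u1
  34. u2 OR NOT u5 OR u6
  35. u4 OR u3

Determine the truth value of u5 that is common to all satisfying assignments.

True

Suppose u5 = false.
(NOT u3) alone gives u3 = false.
(u0) alone gives u0 = true.
(u1) alone gives u1 = true.
(u2) alone gives u2 = true.
(NOT u4) alone gives u4 = false.
That conflicts with the unit clause (u4).
So every satisfying assignment has u5 = True.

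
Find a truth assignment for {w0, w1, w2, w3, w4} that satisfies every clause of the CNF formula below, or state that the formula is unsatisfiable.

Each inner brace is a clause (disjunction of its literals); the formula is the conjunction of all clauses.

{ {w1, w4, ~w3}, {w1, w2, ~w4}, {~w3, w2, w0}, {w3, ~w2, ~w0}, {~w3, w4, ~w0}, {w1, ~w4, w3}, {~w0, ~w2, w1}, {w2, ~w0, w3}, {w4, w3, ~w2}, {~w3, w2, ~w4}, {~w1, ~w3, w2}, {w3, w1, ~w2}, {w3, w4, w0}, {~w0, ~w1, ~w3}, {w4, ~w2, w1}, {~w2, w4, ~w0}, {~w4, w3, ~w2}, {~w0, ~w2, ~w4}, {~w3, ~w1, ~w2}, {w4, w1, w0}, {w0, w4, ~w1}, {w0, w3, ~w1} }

w0 ↦ 0,  w1 ↦ 0,  w2 ↦ 1,  w3 ↦ 1,  w4 ↦ 1

Branch on w1: set w1 = 0.
Branch on w4: set w4 = 1.
Unit clause (w2) forces w2 = 1.
Unit clause (w3) forces w3 = 1.
Unit clause (~w0) forces w0 = 0.
Every clause now holds.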